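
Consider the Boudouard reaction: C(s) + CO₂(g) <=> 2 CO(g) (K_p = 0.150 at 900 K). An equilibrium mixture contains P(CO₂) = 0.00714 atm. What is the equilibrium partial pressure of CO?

(C is a pure solid — omitted from K_p.)
At equilibrium, K_p = P(CO)² / P(CO₂) = 0.150.
(P(CO))² / (0.00714) = 0.150
P(CO)² = 0.00107 ⇒ P(CO) = 0.0327 atm

P(CO) = 0.0327 atm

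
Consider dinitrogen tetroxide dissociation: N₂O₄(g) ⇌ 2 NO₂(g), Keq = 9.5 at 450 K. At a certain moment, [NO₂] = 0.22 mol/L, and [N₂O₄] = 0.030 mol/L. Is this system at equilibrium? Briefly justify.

Q = [NO₂]² / [N₂O₄] = (0.22)² / (0.030) = 1.6
Q = 1.6 < Keq = 9.5: net forward reaction.

no; Q < K, reaction proceeds forward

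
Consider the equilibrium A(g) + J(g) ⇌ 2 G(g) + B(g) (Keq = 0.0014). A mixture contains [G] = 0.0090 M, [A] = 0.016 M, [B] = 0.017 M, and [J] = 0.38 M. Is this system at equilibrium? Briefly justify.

Q = [G]²·[B] / ([A]·[J]) = (0.0090)²·(0.017) / ((0.016)·(0.38)) = 2.3e-4
Q = 2.3e-4 < Keq = 0.0014: net forward reaction.

no; Q < K, reaction proceeds forward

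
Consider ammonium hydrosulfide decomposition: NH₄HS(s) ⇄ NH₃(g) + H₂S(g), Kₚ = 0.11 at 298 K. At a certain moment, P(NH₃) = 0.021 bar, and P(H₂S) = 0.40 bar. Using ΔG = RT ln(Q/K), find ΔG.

(NH₄HS is a pure solid — omitted from Qₚ.)
Qₚ = P(NH₃)·P(H₂S) = (0.021)·(0.40) = 0.00840
ΔG = RT ln(Qₚ/Kₚ) = (8.314 J mol⁻¹ K⁻¹)(298 K) × ln(0.00840/0.11)
   = (2.478 kJ/mol)(-2.572) = -6.37 kJ/mol
ΔG < 0, so the forward reaction is spontaneous (proceeds forward).

ΔG = -6.37 kJ/mol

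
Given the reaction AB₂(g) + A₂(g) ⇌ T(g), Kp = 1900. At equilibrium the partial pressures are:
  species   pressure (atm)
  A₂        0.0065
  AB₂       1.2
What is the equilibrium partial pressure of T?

P(T) = 15 atm

At equilibrium, Kp = P(T) / (P(AB₂)·P(A₂)) = 1900.
(P(T)) / ((1.2)·(0.0065)) = 1900
P(T) = 14.8 = 15 atm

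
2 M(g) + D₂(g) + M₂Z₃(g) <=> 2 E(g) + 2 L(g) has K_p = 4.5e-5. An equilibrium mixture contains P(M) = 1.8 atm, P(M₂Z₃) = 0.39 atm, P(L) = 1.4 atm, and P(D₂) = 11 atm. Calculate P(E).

At equilibrium, K_p = P(E)²·P(L)² / (P(M)²·P(D₂)·P(M₂Z₃)) = 4.5e-5.
(P(E))²·(1.4)² / ((1.8)²·(11)·(0.39)) = 4.5e-5
P(E)² = 3.19e-4 ⇒ P(E) = 0.018 atm

P(E) = 0.018 atm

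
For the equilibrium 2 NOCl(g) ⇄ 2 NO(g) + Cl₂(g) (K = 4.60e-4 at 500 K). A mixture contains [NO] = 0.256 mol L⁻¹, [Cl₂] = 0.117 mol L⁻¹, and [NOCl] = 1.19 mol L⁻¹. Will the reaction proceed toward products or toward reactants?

in the reverse direction

Q = [NO]²·[Cl₂] / [NOCl]² = (0.256)²·(0.117) / (1.19)² = 0.00541
Q = 0.00541 > K = 4.60e-4, so the reverse reaction proceeds.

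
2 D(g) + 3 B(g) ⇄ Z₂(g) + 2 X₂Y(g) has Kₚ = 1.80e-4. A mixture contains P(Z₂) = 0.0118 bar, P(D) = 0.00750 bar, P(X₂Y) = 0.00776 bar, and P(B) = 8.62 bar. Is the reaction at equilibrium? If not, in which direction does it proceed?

forward (toward products)

Qₚ = P(Z₂)·P(X₂Y)² / (P(D)²·P(B)³) = (0.0118)·(0.00776)² / ((0.00750)²·(8.62)³) = 1.97e-5
Qₚ = 1.97e-5 < Kₚ = 1.80e-4, so the forward reaction proceeds.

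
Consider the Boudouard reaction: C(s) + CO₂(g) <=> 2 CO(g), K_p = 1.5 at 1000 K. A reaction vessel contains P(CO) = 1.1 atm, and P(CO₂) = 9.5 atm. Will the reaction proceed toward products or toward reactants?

(C is a pure solid — omitted from Q_p.)
Q_p = P(CO)² / P(CO₂) = (1.1)² / (9.5) = 0.13
Q_p = 0.13 < K_p = 1.5, so the forward reaction proceeds.

in the forward direction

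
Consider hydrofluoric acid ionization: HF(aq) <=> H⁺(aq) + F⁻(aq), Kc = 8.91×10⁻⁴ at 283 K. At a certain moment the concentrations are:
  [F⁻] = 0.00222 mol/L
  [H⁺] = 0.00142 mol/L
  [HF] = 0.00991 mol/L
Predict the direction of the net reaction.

to the right

Qc = [H⁺]·[F⁻] / [HF] = (0.00142)·(0.00222) / (0.00991) = 3.18×10⁻⁴
Qc = 3.18×10⁻⁴ < Kc = 8.91×10⁻⁴, so the forward reaction proceeds.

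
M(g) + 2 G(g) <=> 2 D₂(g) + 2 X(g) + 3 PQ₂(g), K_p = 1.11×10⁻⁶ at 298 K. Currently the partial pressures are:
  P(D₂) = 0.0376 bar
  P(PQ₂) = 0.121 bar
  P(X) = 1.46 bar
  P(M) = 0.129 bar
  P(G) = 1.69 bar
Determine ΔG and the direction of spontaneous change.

ΔG = 6.37 kJ/mol; the forward reaction is non-spontaneous

Q_p = P(D₂)²·P(X)²·P(PQ₂)³ / (P(M)·P(G)²) = (0.0376)²·(1.46)²·(0.121)³ / ((0.129)·(1.69)²) = 1.45×10⁻⁵
ΔG = RT ln(Q_p/K_p) = (8.314 J mol⁻¹ K⁻¹)(298 K) × ln(1.45×10⁻⁵/1.11×10⁻⁶)
   = (2.478 kJ/mol)(2.570) = 6.37 kJ/mol
ΔG > 0, so the forward reaction is non-spontaneous (proceeds in reverse).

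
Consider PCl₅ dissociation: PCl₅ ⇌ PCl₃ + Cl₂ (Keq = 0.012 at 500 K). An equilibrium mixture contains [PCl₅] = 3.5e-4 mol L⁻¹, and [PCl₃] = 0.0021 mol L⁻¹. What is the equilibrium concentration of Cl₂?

[Cl₂] = 0.0020 mol L⁻¹

At equilibrium, Keq = [PCl₃]·[Cl₂] / [PCl₅] = 0.012.
(0.0021)·([Cl₂]) / (3.5e-4) = 0.012
[Cl₂] = 0.00200 = 0.0020 mol L⁻¹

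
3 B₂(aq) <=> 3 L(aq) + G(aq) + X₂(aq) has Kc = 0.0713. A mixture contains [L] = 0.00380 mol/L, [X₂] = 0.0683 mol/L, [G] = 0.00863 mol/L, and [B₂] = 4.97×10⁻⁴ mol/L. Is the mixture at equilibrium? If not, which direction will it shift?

no; Q > K, reaction proceeds in reverse

Qc = [L]³·[G]·[X₂] / [B₂]³ = (0.00380)³·(0.00863)·(0.0683) / (4.97×10⁻⁴)³ = 0.263
Qc = 0.263 > Kc = 0.0713: net reverse reaction.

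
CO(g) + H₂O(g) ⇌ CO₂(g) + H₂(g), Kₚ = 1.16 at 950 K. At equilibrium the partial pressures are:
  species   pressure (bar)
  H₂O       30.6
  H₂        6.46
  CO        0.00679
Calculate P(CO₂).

At equilibrium, Kₚ = P(CO₂)·P(H₂) / (P(CO)·P(H₂O)) = 1.16.
(P(CO₂))·(6.46) / ((0.00679)·(30.6)) = 1.16
P(CO₂) = 0.0373 bar

P(CO₂) = 0.0373 bar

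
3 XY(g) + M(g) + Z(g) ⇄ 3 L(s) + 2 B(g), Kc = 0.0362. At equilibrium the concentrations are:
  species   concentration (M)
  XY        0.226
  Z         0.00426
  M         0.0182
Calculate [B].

[B] = 1.80×10⁻⁴ M

(L is a pure solid — omitted from Kc.)
At equilibrium, Kc = [B]² / ([XY]³·[M]·[Z]) = 0.0362.
([B])² / ((0.226)³·(0.0182)·(0.00426)) = 0.0362
[B]² = 3.24×10⁻⁸ ⇒ [B] = 1.80×10⁻⁴ M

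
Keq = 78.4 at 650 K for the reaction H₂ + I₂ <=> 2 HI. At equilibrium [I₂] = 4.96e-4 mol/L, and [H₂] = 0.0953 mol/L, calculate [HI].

[HI] = 0.0609 mol/L

At equilibrium, Keq = [HI]² / ([H₂]·[I₂]) = 78.4.
([HI])² / ((0.0953)·(4.96e-4)) = 78.4
[HI]² = 0.00371 ⇒ [HI] = 0.0609 mol/L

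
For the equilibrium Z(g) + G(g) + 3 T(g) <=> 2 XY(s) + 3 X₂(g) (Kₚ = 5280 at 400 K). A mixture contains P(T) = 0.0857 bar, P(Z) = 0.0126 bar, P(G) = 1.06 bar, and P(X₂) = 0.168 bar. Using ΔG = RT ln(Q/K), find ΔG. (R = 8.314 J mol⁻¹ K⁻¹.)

ΔG = -7.44 kJ/mol

(XY is a pure solid — omitted from Qₚ.)
Qₚ = P(X₂)³ / (P(Z)·P(G)·P(T)³) = (0.168)³ / ((0.0126)·(1.06)·(0.0857)³) = 564
ΔG = RT ln(Qₚ/Kₚ) = (8.314 J mol⁻¹ K⁻¹)(400 K) × ln(564/5280)
   = (3.326 kJ/mol)(-2.237) = -7.44 kJ/mol
ΔG < 0, so the forward reaction is spontaneous (proceeds forward).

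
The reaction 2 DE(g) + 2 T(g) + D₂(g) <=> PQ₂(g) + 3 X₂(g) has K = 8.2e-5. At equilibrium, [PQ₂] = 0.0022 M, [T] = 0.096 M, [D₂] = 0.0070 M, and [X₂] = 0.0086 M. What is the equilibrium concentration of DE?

At equilibrium, K = [PQ₂]·[X₂]³ / ([DE]²·[T]²·[D₂]) = 8.2e-5.
(0.0022)·(0.0086)³ / (([DE])²·(0.096)²·(0.0070)) = 8.2e-5
[DE]² = 0.265 ⇒ [DE] = 0.51 M

[DE] = 0.51 M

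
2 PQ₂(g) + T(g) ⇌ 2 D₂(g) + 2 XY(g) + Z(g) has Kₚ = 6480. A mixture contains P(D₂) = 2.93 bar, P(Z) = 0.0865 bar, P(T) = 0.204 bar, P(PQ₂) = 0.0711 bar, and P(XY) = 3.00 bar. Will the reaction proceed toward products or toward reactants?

no net change (already at equilibrium)

Qₚ = P(D₂)²·P(XY)²·P(Z) / (P(PQ₂)²·P(T)) = (2.93)²·(3.00)²·(0.0865) / ((0.0711)²·(0.204)) = 6480
Qₚ = 6480 = Kₚ, so the system is already at equilibrium.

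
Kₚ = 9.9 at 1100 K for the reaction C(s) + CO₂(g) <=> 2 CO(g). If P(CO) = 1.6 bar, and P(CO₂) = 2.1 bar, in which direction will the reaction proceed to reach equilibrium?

in the forward direction

(C is a pure solid — omitted from Qₚ.)
Qₚ = P(CO)² / P(CO₂) = (1.6)² / (2.1) = 1.2
Qₚ = 1.2 < Kₚ = 9.9, so the forward reaction proceeds.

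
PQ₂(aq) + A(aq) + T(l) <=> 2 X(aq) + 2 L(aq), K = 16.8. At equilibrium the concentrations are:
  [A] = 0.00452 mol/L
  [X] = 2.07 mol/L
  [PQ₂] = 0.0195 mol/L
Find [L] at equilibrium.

(T is a pure liquid — omitted from K.)
At equilibrium, K = [X]²·[L]² / ([PQ₂]·[A]) = 16.8.
(2.07)²·([L])² / ((0.0195)·(0.00452)) = 16.8
[L]² = 3.46×10⁻⁴ ⇒ [L] = 0.0186 mol/L

[L] = 0.0186 mol/L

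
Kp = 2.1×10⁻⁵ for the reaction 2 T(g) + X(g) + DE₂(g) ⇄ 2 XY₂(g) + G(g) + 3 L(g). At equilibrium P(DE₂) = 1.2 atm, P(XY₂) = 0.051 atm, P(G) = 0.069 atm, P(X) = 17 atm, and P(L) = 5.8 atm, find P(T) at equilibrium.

At equilibrium, Kp = P(XY₂)²·P(G)·P(L)³ / (P(T)²·P(X)·P(DE₂)) = 2.1×10⁻⁵.
(0.051)²·(0.069)·(5.8)³ / ((P(T))²·(17)·(1.2)) = 2.1×10⁻⁵
P(T)² = 81.7 ⇒ P(T) = 9.0 atm

P(T) = 9.0 atm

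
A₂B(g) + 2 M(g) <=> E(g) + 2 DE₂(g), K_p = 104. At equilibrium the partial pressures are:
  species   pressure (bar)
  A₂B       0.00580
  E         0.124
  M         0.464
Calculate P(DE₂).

P(DE₂) = 1.02 bar

At equilibrium, K_p = P(E)·P(DE₂)² / (P(A₂B)·P(M)²) = 104.
(0.124)·(P(DE₂))² / ((0.00580)·(0.464)²) = 104
P(DE₂)² = 1.05 ⇒ P(DE₂) = 1.02 bar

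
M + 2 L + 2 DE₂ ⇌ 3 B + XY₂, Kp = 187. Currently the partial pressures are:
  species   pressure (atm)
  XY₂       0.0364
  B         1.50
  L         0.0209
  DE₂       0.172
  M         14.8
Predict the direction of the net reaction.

Qp = P(B)³·P(XY₂) / (P(M)·P(L)²·P(DE₂)²) = (1.50)³·(0.0364) / ((14.8)·(0.0209)²·(0.172)²) = 642
Qp = 642 > Kp = 187, so the reverse reaction proceeds.

reverse (toward reactants)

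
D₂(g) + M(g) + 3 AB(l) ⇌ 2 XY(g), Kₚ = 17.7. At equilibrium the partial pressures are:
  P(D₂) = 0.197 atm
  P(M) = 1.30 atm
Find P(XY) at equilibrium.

(AB is a pure liquid — omitted from Kₚ.)
At equilibrium, Kₚ = P(XY)² / (P(D₂)·P(M)) = 17.7.
(P(XY))² / ((0.197)·(1.30)) = 17.7
P(XY)² = 4.53 ⇒ P(XY) = 2.13 atm

P(XY) = 2.13 atm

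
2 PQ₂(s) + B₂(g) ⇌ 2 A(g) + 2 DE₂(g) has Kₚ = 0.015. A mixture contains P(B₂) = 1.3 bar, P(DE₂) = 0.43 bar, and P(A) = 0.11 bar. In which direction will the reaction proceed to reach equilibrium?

(PQ₂ is a pure solid — omitted from Qₚ.)
Qₚ = P(A)²·P(DE₂)² / P(B₂) = (0.11)²·(0.43)² / (1.3) = 0.0017
Qₚ = 0.0017 < Kₚ = 0.015, so the forward reaction proceeds.

forward (toward products)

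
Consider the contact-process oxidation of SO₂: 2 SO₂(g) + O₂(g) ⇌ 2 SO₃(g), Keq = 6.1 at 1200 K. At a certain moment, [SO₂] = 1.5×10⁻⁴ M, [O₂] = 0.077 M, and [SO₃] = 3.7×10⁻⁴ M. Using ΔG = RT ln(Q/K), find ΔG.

Q = [SO₃]² / ([SO₂]²·[O₂]) = (3.7×10⁻⁴)² / ((1.5×10⁻⁴)²·(0.077)) = 79.0
ΔG = RT ln(Q/Keq) = (8.314 J mol⁻¹ K⁻¹)(1200 K) × ln(79.0/6.1)
   = (9.977 kJ/mol)(2.561) = 25.6 kJ/mol
ΔG > 0, so the forward reaction is non-spontaneous (proceeds in reverse).

ΔG = 25.6 kJ/mol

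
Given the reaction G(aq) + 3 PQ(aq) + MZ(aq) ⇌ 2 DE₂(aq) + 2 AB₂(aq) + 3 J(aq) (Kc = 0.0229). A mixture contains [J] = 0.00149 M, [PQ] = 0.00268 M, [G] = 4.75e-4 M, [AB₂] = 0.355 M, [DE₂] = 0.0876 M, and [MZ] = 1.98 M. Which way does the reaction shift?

Qc = [DE₂]²·[AB₂]²·[J]³ / ([G]·[PQ]³·[MZ]) = (0.0876)²·(0.355)²·(0.00149)³ / ((4.75e-4)·(0.00268)³·(1.98)) = 0.177
Qc = 0.177 > Kc = 0.0229, so the reverse reaction proceeds.

to the left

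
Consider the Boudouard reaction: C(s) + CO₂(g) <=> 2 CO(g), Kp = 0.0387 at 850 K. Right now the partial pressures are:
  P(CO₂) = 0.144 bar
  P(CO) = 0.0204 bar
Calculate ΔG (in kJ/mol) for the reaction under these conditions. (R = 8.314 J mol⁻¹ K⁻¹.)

(C is a pure solid — omitted from Qp.)
Qp = P(CO)² / P(CO₂) = (0.0204)² / (0.144) = 0.00289
ΔG = RT ln(Qp/Kp) = (8.314 J mol⁻¹ K⁻¹)(850 K) × ln(0.00289/0.0387)
   = (7.067 kJ/mol)(-2.595) = -18.3 kJ/mol
ΔG < 0, so the forward reaction is spontaneous (proceeds forward).

ΔG = -18.3 kJ/mol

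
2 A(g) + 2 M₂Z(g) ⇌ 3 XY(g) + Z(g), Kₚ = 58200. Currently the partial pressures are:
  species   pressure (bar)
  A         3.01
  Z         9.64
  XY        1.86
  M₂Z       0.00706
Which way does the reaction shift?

Qₚ = P(XY)³·P(Z) / (P(A)²·P(M₂Z)²) = (1.86)³·(9.64) / ((3.01)²·(0.00706)²) = 1.37e5
Qₚ = 1.37e5 > Kₚ = 58200, so the reverse reaction proceeds.

toward reactants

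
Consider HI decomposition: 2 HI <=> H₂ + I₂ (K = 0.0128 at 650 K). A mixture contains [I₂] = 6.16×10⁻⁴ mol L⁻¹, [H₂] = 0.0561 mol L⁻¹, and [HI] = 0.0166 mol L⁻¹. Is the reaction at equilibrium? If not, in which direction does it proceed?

toward reactants

Q = [H₂]·[I₂] / [HI]² = (0.0561)·(6.16×10⁻⁴) / (0.0166)² = 0.125
Q = 0.125 > K = 0.0128, so the reverse reaction proceeds.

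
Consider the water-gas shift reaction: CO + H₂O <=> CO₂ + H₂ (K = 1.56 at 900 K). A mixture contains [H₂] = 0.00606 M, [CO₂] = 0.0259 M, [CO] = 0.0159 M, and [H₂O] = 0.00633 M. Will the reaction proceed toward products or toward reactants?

Q = [CO₂]·[H₂] / ([CO]·[H₂O]) = (0.0259)·(0.00606) / ((0.0159)·(0.00633)) = 1.56
Q = 1.56 = K, so the system is already at equilibrium.

at equilibrium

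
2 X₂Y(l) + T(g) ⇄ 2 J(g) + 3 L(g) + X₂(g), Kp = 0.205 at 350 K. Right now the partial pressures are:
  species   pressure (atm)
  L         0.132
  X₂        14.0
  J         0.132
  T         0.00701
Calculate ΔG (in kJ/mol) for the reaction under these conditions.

ΔG = -2.74 kJ/mol

(X₂Y is a pure liquid — omitted from Qp.)
Qp = P(J)²·P(L)³·P(X₂) / P(T) = (0.132)²·(0.132)³·(14.0) / (0.00701) = 0.0800
ΔG = RT ln(Qp/Kp) = (8.314 J mol⁻¹ K⁻¹)(350 K) × ln(0.0800/0.205)
   = (2.910 kJ/mol)(-0.9410) = -2.74 kJ/mol
ΔG < 0, so the forward reaction is spontaneous (proceeds forward).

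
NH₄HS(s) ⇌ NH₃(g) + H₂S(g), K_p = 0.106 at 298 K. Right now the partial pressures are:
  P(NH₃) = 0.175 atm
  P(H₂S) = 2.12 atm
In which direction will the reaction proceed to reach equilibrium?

toward reactants

(NH₄HS is a pure solid — omitted from Q_p.)
Q_p = P(NH₃)·P(H₂S) = (0.175)·(2.12) = 0.371
Q_p = 0.371 > K_p = 0.106, so the reverse reaction proceeds.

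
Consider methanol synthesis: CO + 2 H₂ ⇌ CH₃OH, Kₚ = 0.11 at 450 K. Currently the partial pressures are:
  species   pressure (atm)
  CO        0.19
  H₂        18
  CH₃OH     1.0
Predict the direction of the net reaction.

Qₚ = P(CH₃OH) / (P(CO)·P(H₂)²) = (1.0) / ((0.19)·(18)²) = 0.016
Qₚ = 0.016 < Kₚ = 0.11, so the forward reaction proceeds.

to the right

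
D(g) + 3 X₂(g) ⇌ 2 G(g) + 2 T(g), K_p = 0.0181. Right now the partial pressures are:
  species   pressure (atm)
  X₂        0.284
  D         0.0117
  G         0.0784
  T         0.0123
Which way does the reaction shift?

Q_p = P(G)²·P(T)² / (P(D)·P(X₂)³) = (0.0784)²·(0.0123)² / ((0.0117)·(0.284)³) = 0.00347
Q_p = 0.00347 < K_p = 0.0181, so the forward reaction proceeds.

to the right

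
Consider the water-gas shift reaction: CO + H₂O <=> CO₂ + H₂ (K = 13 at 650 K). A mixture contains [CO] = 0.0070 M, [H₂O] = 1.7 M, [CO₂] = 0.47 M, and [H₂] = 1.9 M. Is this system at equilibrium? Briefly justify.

Q = [CO₂]·[H₂] / ([CO]·[H₂O]) = (0.47)·(1.9) / ((0.0070)·(1.7)) = 75
Q = 75 > K = 13: net reverse reaction.

no; Q > K, reaction proceeds in reverse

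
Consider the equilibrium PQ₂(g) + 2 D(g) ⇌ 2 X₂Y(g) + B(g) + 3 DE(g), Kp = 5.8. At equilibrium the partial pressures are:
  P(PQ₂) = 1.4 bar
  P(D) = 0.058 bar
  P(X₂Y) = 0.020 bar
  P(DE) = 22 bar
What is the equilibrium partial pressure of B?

At equilibrium, Kp = P(X₂Y)²·P(B)·P(DE)³ / (P(PQ₂)·P(D)²) = 5.8.
(0.020)²·(P(B))·(22)³ / ((1.4)·(0.058)²) = 5.8
P(B) = 0.00641 = 0.0064 bar

P(B) = 0.0064 bar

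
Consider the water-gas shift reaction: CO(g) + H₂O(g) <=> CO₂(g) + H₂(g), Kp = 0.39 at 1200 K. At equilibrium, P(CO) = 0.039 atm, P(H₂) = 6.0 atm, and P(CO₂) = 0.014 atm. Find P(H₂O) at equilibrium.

P(H₂O) = 5.5 atm

At equilibrium, Kp = P(CO₂)·P(H₂) / (P(CO)·P(H₂O)) = 0.39.
(0.014)·(6.0) / ((0.039)·(P(H₂O))) = 0.39
P(H₂O) = 5.52 = 5.5 atm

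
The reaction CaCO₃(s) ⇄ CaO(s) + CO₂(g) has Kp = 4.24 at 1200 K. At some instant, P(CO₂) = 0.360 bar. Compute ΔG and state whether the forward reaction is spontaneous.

ΔG = -24.6 kJ/mol; the forward reaction is spontaneous

(CaCO₃, CaO are pure solids — omitted from Qp.)
Qp = P(CO₂) = 0.360
ΔG = RT ln(Qp/Kp) = (8.314 J mol⁻¹ K⁻¹)(1200 K) × ln(0.360/4.24)
   = (9.977 kJ/mol)(-2.466) = -24.6 kJ/mol
ΔG < 0, so the forward reaction is spontaneous (proceeds forward).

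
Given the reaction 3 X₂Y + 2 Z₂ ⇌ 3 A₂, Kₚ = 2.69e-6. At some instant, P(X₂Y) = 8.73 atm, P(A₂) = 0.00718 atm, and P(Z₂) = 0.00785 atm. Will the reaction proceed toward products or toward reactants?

to the left

Qₚ = P(A₂)³ / (P(X₂Y)³·P(Z₂)²) = (0.00718)³ / ((8.73)³·(0.00785)²) = 9.03e-6
Qₚ = 9.03e-6 > Kₚ = 2.69e-6, so the reverse reaction proceeds.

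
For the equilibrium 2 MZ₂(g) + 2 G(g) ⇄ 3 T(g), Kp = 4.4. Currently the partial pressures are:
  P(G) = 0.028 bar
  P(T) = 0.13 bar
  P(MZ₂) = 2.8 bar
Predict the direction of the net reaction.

toward products

Qp = P(T)³ / (P(MZ₂)²·P(G)²) = (0.13)³ / ((2.8)²·(0.028)²) = 0.36
Qp = 0.36 < Kp = 4.4, so the forward reaction proceeds.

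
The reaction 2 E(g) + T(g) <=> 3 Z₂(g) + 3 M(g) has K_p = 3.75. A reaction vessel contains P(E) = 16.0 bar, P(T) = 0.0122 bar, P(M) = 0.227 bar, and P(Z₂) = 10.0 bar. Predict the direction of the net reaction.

neither direction; the system is at equilibrium

Q_p = P(Z₂)³·P(M)³ / (P(E)²·P(T)) = (10.0)³·(0.227)³ / ((16.0)²·(0.0122)) = 3.75
Q_p = 3.75 = K_p, so the system is already at equilibrium.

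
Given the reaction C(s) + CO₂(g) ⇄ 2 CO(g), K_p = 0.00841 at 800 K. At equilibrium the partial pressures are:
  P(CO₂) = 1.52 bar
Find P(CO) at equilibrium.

P(CO) = 0.113 bar

(C is a pure solid — omitted from K_p.)
At equilibrium, K_p = P(CO)² / P(CO₂) = 0.00841.
(P(CO))² / (1.52) = 0.00841
P(CO)² = 0.0128 ⇒ P(CO) = 0.113 bar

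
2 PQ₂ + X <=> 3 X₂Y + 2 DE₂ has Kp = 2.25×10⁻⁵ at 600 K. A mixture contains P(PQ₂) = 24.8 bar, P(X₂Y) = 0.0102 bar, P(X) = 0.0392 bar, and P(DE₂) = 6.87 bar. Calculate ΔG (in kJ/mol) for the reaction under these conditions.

Qp = P(X₂Y)³·P(DE₂)² / (P(PQ₂)²·P(X)) = (0.0102)³·(6.87)² / ((24.8)²·(0.0392)) = 2.08×10⁻⁶
ΔG = RT ln(Qp/Kp) = (8.314 J mol⁻¹ K⁻¹)(600 K) × ln(2.08×10⁻⁶/2.25×10⁻⁵)
   = (4.988 kJ/mol)(-2.381) = -11.9 kJ/mol
ΔG < 0, so the forward reaction is spontaneous (proceeds forward).

ΔG = -11.9 kJ/mol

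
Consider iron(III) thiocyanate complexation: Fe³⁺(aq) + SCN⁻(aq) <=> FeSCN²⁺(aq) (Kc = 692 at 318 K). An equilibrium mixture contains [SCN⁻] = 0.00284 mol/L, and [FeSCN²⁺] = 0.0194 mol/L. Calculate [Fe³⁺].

[Fe³⁺] = 0.00987 mol/L

At equilibrium, Kc = [FeSCN²⁺] / ([Fe³⁺]·[SCN⁻]) = 692.
(0.0194) / (([Fe³⁺])·(0.00284)) = 692
[Fe³⁺] = 0.00987 mol/L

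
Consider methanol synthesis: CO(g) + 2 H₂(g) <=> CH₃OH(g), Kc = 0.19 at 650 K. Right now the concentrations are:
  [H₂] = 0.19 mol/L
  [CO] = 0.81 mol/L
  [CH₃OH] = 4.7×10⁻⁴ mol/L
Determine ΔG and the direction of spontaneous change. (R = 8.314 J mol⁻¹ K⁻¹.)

ΔG = -13.3 kJ/mol; the forward reaction is spontaneous

Qc = [CH₃OH] / ([CO]·[H₂]²) = (4.7×10⁻⁴) / ((0.81)·(0.19)²) = 0.0161
ΔG = RT ln(Qc/Kc) = (8.314 J mol⁻¹ K⁻¹)(650 K) × ln(0.0161/0.19)
   = (5.404 kJ/mol)(-2.468) = -13.3 kJ/mol
ΔG < 0, so the forward reaction is spontaneous (proceeds forward).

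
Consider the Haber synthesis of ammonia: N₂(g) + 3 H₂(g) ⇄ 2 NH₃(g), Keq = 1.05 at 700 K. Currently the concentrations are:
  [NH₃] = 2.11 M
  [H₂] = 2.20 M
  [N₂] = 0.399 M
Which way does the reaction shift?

neither direction; the system is at equilibrium

Q = [NH₃]² / ([N₂]·[H₂]³) = (2.11)² / ((0.399)·(2.20)³) = 1.05
Q = 1.05 = Keq, so the system is already at equilibrium.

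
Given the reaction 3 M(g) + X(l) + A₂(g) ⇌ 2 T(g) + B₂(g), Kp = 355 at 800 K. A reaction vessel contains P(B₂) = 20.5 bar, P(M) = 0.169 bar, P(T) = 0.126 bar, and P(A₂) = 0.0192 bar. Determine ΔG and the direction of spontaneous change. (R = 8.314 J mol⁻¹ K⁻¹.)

(X is a pure liquid — omitted from Qp.)
Qp = P(T)²·P(B₂) / (P(M)³·P(A₂)) = (0.126)²·(20.5) / ((0.169)³·(0.0192)) = 3510
ΔG = RT ln(Qp/Kp) = (8.314 J mol⁻¹ K⁻¹)(800 K) × ln(3510/355)
   = (6.651 kJ/mol)(2.291) = 15.2 kJ/mol
ΔG > 0, so the forward reaction is non-spontaneous (proceeds in reverse).

ΔG = 15.2 kJ/mol; the forward reaction is non-spontaneous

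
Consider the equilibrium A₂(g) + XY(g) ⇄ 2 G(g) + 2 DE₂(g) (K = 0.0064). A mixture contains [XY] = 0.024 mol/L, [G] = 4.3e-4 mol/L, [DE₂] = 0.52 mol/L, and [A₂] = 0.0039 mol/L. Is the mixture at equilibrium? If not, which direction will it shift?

Q = [G]²·[DE₂]² / ([A₂]·[XY]) = (4.3e-4)²·(0.52)² / ((0.0039)·(0.024)) = 5.3e-4
Q = 5.3e-4 < K = 0.0064: net forward reaction.

no; Q < K, reaction proceeds forward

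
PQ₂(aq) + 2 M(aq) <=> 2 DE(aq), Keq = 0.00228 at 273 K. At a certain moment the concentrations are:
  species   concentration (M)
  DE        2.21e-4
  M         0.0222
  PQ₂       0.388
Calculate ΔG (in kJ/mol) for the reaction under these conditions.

Q = [DE]² / ([PQ₂]·[M]²) = (2.21e-4)² / ((0.388)·(0.0222)²) = 2.55e-4
ΔG = RT ln(Q/Keq) = (8.314 J mol⁻¹ K⁻¹)(273 K) × ln(2.55e-4/0.00228)
   = (2.270 kJ/mol)(-2.191) = -4.97 kJ/mol
ΔG < 0, so the forward reaction is spontaneous (proceeds forward).

ΔG = -4.97 kJ/mol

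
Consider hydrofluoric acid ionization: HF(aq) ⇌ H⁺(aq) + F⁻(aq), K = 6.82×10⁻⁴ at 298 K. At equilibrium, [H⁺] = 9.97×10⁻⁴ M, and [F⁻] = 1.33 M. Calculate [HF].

[HF] = 1.94 M

At equilibrium, K = [H⁺]·[F⁻] / [HF] = 6.82×10⁻⁴.
(9.97×10⁻⁴)·(1.33) / ([HF]) = 6.82×10⁻⁴
[HF] = 1.94 M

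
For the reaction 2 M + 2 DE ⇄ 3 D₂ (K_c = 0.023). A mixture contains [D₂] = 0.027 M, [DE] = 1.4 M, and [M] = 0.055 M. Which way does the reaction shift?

toward products

Q_c = [D₂]³ / ([M]²·[DE]²) = (0.027)³ / ((0.055)²·(1.4)²) = 0.0033
Q_c = 0.0033 < K_c = 0.023, so the forward reaction proceeds.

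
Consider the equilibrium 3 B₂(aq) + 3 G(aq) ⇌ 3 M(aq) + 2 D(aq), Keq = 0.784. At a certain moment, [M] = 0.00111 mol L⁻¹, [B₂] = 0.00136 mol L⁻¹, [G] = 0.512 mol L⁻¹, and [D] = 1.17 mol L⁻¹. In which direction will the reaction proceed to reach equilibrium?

reverse (toward reactants)

Q = [M]³·[D]² / ([B₂]³·[G]³) = (0.00111)³·(1.17)² / ((0.00136)³·(0.512)³) = 5.55
Q = 5.55 > Keq = 0.784, so the reverse reaction proceeds.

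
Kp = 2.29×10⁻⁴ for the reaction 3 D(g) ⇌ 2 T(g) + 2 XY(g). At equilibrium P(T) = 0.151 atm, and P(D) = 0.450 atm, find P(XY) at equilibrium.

P(XY) = 0.0303 atm

At equilibrium, Kp = P(T)²·P(XY)² / P(D)³ = 2.29×10⁻⁴.
(0.151)²·(P(XY))² / (0.450)³ = 2.29×10⁻⁴
P(XY)² = 9.15×10⁻⁴ ⇒ P(XY) = 0.0303 atm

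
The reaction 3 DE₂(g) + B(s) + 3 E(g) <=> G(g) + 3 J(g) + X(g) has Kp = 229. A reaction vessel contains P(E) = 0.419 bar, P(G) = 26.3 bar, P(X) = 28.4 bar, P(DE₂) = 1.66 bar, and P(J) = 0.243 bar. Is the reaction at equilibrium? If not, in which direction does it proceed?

forward (toward products)

(B is a pure solid — omitted from Qp.)
Qp = P(G)·P(J)³·P(X) / (P(DE₂)³·P(E)³) = (26.3)·(0.243)³·(28.4) / ((1.66)³·(0.419)³) = 31.9
Qp = 31.9 < Kp = 229, so the forward reaction proceeds.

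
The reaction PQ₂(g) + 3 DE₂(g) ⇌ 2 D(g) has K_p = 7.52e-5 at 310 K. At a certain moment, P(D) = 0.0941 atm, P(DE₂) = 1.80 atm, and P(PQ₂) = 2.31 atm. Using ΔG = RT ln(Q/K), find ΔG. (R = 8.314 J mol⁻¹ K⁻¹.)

Q_p = P(D)² / (P(PQ₂)·P(DE₂)³) = (0.0941)² / ((2.31)·(1.80)³) = 6.57e-4
ΔG = RT ln(Q_p/K_p) = (8.314 J mol⁻¹ K⁻¹)(310 K) × ln(6.57e-4/7.52e-5)
   = (2.577 kJ/mol)(2.168) = 5.59 kJ/mol
ΔG > 0, so the forward reaction is non-spontaneous (proceeds in reverse).

ΔG = 5.59 kJ/mol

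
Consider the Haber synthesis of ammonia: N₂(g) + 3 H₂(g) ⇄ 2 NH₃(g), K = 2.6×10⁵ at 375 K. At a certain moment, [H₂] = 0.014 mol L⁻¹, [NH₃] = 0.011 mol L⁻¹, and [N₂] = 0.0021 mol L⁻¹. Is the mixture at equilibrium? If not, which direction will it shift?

Q = [NH₃]² / ([N₂]·[H₂]³) = (0.011)² / ((0.0021)·(0.014)³) = 21000
Q = 21000 < K = 2.6×10⁵: net forward reaction.

no; Q < K, reaction proceeds forward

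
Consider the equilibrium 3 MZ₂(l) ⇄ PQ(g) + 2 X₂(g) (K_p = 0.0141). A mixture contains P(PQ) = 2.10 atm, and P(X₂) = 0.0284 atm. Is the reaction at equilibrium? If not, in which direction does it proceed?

in the forward direction

(MZ₂ is a pure liquid — omitted from Q_p.)
Q_p = P(PQ)·P(X₂)² = (2.10)·(0.0284)² = 0.00169
Q_p = 0.00169 < K_p = 0.0141, so the forward reaction proceeds.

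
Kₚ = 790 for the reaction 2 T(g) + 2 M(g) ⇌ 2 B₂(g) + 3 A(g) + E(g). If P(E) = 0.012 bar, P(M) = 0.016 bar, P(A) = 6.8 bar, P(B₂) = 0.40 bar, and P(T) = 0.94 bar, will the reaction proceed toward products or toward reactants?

Qₚ = P(B₂)²·P(A)³·P(E) / (P(T)²·P(M)²) = (0.40)²·(6.8)³·(0.012) / ((0.94)²·(0.016)²) = 2700
Qₚ = 2700 > Kₚ = 790, so the reverse reaction proceeds.

to the left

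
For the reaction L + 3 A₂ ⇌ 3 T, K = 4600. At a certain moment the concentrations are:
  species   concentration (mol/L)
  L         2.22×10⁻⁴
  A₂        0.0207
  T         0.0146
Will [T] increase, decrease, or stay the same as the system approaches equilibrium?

increase

Q = [T]³ / ([L]·[A₂]³) = (0.0146)³ / ((2.22×10⁻⁴)·(0.0207)³) = 1580
Q = 1580 < K = 4600: net forward reaction.
T is a product, so it increases.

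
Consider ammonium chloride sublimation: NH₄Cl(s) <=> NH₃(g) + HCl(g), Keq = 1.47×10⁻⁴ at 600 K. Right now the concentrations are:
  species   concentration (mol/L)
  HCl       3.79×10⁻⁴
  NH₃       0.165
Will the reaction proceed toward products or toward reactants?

(NH₄Cl is a pure solid — omitted from Q.)
Q = [NH₃]·[HCl] = (0.165)·(3.79×10⁻⁴) = 6.25×10⁻⁵
Q = 6.25×10⁻⁵ < Keq = 1.47×10⁻⁴, so the forward reaction proceeds.

toward products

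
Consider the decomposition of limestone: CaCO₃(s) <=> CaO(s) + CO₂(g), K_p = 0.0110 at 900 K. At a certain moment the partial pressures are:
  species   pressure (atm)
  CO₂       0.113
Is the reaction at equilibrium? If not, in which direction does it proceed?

in the reverse direction

(CaCO₃, CaO are pure solids — omitted from Q_p.)
Q_p = P(CO₂) = 0.113
Q_p = 0.113 > K_p = 0.0110, so the reverse reaction proceeds.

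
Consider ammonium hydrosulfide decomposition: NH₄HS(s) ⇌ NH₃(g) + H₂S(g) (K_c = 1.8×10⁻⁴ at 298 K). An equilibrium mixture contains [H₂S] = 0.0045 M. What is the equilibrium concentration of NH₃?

[NH₃] = 0.040 M

(NH₄HS is a pure solid — omitted from K_c.)
At equilibrium, K_c = [NH₃]·[H₂S] = 1.8×10⁻⁴.
([NH₃])·(0.0045) = 1.8×10⁻⁴
[NH₃] = 0.0400 = 0.040 M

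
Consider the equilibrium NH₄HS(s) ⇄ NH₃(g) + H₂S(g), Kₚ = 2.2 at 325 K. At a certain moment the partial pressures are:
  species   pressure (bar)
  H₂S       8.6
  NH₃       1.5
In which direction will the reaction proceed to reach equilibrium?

(NH₄HS is a pure solid — omitted from Qₚ.)
Qₚ = P(NH₃)·P(H₂S) = (1.5)·(8.6) = 13
Qₚ = 13 > Kₚ = 2.2, so the reverse reaction proceeds.

in the reverse direction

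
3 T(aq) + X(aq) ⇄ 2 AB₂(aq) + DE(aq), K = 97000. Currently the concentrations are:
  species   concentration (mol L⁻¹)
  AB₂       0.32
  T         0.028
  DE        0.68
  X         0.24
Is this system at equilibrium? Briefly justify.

Q = [AB₂]²·[DE] / ([T]³·[X]) = (0.32)²·(0.68) / ((0.028)³·(0.24)) = 13000
Q = 13000 < K = 97000: net forward reaction.

no; Q < K, reaction proceeds forward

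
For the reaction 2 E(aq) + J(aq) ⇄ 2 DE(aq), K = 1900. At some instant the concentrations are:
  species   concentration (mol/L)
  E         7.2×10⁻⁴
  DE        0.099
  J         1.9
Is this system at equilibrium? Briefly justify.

Q = [DE]² / ([E]²·[J]) = (0.099)² / ((7.2×10⁻⁴)²·(1.9)) = 10000
Q = 10000 > K = 1900: net reverse reaction.

no; Q > K, reaction proceeds in reverse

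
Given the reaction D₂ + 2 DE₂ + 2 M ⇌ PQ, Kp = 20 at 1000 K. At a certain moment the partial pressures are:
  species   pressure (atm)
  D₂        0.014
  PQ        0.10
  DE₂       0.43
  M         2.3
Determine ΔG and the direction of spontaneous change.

Qp = P(PQ) / (P(D₂)·P(DE₂)²·P(M)²) = (0.10) / ((0.014)·(0.43)²·(2.3)²) = 7.30
ΔG = RT ln(Qp/Kp) = (8.314 J mol⁻¹ K⁻¹)(1000 K) × ln(7.30/20)
   = (8.314 kJ/mol)(-1.008) = -8.38 kJ/mol
ΔG < 0, so the forward reaction is spontaneous (proceeds forward).

ΔG = -8.38 kJ/mol; the forward reaction is spontaneous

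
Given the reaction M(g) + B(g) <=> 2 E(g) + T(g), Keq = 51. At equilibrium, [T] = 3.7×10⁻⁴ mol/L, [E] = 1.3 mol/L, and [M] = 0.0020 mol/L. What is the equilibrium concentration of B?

At equilibrium, Keq = [E]²·[T] / ([M]·[B]) = 51.
(1.3)²·(3.7×10⁻⁴) / ((0.0020)·([B])) = 51
[B] = 0.00613 = 0.0061 mol/L

[B] = 0.0061 mol/L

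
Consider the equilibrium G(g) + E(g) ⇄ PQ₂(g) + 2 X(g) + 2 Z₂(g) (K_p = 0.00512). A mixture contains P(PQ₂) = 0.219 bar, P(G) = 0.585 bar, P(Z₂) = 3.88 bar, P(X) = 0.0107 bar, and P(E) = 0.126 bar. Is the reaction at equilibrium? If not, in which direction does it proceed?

at equilibrium

Q_p = P(PQ₂)·P(X)²·P(Z₂)² / (P(G)·P(E)) = (0.219)·(0.0107)²·(3.88)² / ((0.585)·(0.126)) = 0.00512
Q_p = 0.00512 = K_p, so the system is already at equilibrium.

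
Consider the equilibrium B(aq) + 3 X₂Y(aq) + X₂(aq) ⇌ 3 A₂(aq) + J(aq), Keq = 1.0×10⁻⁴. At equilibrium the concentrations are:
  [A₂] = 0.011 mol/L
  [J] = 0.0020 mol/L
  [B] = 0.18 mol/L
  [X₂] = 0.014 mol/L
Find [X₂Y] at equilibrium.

At equilibrium, Keq = [A₂]³·[J] / ([B]·[X₂Y]³·[X₂]) = 1.0×10⁻⁴.
(0.011)³·(0.0020) / ((0.18)·([X₂Y])³·(0.014)) = 1.0×10⁻⁴
[X₂Y]³ = 0.0106 ⇒ [X₂Y] = 0.22 mol/L

[X₂Y] = 0.22 mol/L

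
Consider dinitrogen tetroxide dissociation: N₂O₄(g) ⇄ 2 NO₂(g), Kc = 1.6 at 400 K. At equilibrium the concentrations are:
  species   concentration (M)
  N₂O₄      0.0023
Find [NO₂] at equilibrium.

[NO₂] = 0.061 M

At equilibrium, Kc = [NO₂]² / [N₂O₄] = 1.6.
([NO₂])² / (0.0023) = 1.6
[NO₂]² = 0.00368 ⇒ [NO₂] = 0.061 M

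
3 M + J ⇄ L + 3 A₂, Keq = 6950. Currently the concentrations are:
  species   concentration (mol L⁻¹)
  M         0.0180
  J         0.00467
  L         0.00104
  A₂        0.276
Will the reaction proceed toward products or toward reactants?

in the forward direction

Q = [L]·[A₂]³ / ([M]³·[J]) = (0.00104)·(0.276)³ / ((0.0180)³·(0.00467)) = 803
Q = 803 < Keq = 6950, so the forward reaction proceeds.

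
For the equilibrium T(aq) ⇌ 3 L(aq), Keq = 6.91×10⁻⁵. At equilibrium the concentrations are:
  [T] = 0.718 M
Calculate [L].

At equilibrium, Keq = [L]³ / [T] = 6.91×10⁻⁵.
([L])³ / (0.718) = 6.91×10⁻⁵
[L]³ = 4.96×10⁻⁵ ⇒ [L] = 0.0367 M

[L] = 0.0367 M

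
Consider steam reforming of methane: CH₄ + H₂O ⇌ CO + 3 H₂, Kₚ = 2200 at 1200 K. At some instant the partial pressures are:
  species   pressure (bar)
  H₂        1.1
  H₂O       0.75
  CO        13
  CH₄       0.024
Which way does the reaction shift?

in the forward direction

Qₚ = P(CO)·P(H₂)³ / (P(CH₄)·P(H₂O)) = (13)·(1.1)³ / ((0.024)·(0.75)) = 960
Qₚ = 960 < Kₚ = 2200, so the forward reaction proceeds.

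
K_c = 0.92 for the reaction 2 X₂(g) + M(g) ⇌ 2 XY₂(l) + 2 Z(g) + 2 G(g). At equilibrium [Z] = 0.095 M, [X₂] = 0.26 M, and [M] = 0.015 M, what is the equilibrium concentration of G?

[G] = 0.32 M

(XY₂ is a pure liquid — omitted from K_c.)
At equilibrium, K_c = [Z]²·[G]² / ([X₂]²·[M]) = 0.92.
(0.095)²·([G])² / ((0.26)²·(0.015)) = 0.92
[G]² = 0.103 ⇒ [G] = 0.32 M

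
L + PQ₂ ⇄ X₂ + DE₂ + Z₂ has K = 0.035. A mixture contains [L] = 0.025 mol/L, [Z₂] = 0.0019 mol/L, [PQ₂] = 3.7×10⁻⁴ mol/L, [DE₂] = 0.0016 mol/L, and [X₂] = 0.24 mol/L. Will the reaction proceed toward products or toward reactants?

Q = [X₂]·[DE₂]·[Z₂] / ([L]·[PQ₂]) = (0.24)·(0.0016)·(0.0019) / ((0.025)·(3.7×10⁻⁴)) = 0.079
Q = 0.079 > K = 0.035, so the reverse reaction proceeds.

reverse (toward reactants)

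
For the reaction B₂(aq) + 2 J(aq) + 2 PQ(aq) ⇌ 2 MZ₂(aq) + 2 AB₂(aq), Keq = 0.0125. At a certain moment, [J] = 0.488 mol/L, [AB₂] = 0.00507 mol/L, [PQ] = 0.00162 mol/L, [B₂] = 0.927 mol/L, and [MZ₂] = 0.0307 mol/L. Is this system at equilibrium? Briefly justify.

no; Q > K, reaction proceeds in reverse

Q = [MZ₂]²·[AB₂]² / ([B₂]·[J]²·[PQ]²) = (0.0307)²·(0.00507)² / ((0.927)·(0.488)²·(0.00162)²) = 0.0418
Q = 0.0418 > Keq = 0.0125: net reverse reaction.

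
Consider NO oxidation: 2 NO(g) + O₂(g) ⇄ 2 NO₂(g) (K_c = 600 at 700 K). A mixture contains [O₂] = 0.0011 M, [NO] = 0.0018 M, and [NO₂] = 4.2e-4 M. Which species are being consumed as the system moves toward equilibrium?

Q_c = [NO₂]² / ([NO]²·[O₂]) = (4.2e-4)² / ((0.0018)²·(0.0011)) = 49
Q_c = 49 < K_c = 600: net forward reaction.

NO, O₂ (reactants)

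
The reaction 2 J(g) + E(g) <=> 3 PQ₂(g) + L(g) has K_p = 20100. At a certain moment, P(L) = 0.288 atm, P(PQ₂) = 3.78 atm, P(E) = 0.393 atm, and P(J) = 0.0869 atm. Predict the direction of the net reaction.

Q_p = P(PQ₂)³·P(L) / (P(J)²·P(E)) = (3.78)³·(0.288) / ((0.0869)²·(0.393)) = 5240
Q_p = 5240 < K_p = 20100, so the forward reaction proceeds.

forward (toward products)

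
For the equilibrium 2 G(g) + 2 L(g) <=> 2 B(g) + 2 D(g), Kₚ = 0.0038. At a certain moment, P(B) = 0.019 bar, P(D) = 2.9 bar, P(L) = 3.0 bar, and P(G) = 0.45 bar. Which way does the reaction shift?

toward products

Qₚ = P(B)²·P(D)² / (P(G)²·P(L)²) = (0.019)²·(2.9)² / ((0.45)²·(3.0)²) = 0.0017
Qₚ = 0.0017 < Kₚ = 0.0038, so the forward reaction proceeds.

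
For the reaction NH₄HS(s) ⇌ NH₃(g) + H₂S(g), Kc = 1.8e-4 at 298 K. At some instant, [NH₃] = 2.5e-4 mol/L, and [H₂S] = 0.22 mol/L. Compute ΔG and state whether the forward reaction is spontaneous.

(NH₄HS is a pure solid — omitted from Qc.)
Qc = [NH₃]·[H₂S] = (2.5e-4)·(0.22) = 5.50e-5
ΔG = RT ln(Qc/Kc) = (8.314 J mol⁻¹ K⁻¹)(298 K) × ln(5.50e-5/1.8e-4)
   = (2.478 kJ/mol)(-1.186) = -2.94 kJ/mol
ΔG < 0, so the forward reaction is spontaneous (proceeds forward).

ΔG = -2.94 kJ/mol; the forward reaction is spontaneous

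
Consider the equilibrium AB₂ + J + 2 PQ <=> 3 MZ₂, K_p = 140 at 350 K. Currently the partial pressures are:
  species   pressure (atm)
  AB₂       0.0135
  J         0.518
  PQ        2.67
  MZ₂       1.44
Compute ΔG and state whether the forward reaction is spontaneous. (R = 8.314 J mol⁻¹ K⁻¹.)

ΔG = -2.47 kJ/mol; the forward reaction is spontaneous

Q_p = P(MZ₂)³ / (P(AB₂)·P(J)·P(PQ)²) = (1.44)³ / ((0.0135)·(0.518)·(2.67)²) = 59.9
ΔG = RT ln(Q_p/K_p) = (8.314 J mol⁻¹ K⁻¹)(350 K) × ln(59.9/140)
   = (2.910 kJ/mol)(-0.8490) = -2.47 kJ/mol
ΔG < 0, so the forward reaction is spontaneous (proceeds forward).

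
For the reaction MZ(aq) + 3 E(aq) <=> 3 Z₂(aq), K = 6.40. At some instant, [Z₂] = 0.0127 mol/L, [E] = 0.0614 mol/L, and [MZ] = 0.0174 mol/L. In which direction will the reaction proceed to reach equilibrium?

Q = [Z₂]³ / ([MZ]·[E]³) = (0.0127)³ / ((0.0174)·(0.0614)³) = 0.509
Q = 0.509 < K = 6.40, so the forward reaction proceeds.

forward (toward products)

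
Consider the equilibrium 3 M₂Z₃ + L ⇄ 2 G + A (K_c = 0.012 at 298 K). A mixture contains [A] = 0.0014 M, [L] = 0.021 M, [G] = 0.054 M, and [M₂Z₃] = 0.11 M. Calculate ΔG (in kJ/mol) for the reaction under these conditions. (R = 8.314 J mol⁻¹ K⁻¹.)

ΔG = 6.19 kJ/mol

Q_c = [G]²·[A] / ([M₂Z₃]³·[L]) = (0.054)²·(0.0014) / ((0.11)³·(0.021)) = 0.146
ΔG = RT ln(Q_c/K_c) = (8.314 J mol⁻¹ K⁻¹)(298 K) × ln(0.146/0.012)
   = (2.478 kJ/mol)(2.499) = 6.19 kJ/mol
ΔG > 0, so the forward reaction is non-spontaneous (proceeds in reverse).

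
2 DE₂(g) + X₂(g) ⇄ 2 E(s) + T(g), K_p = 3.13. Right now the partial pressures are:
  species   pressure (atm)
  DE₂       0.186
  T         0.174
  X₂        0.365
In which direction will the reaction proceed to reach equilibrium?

(E is a pure solid — omitted from Q_p.)
Q_p = P(T) / (P(DE₂)²·P(X₂)) = (0.174) / ((0.186)²·(0.365)) = 13.8
Q_p = 13.8 > K_p = 3.13, so the reverse reaction proceeds.

toward reactants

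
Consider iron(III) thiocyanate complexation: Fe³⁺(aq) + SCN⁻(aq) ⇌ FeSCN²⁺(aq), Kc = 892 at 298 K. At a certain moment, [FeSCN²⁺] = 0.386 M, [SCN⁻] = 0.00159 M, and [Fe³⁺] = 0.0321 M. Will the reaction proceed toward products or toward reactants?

Qc = [FeSCN²⁺] / ([Fe³⁺]·[SCN⁻]) = (0.386) / ((0.0321)·(0.00159)) = 7560
Qc = 7560 > Kc = 892, so the reverse reaction proceeds.

in the reverse direction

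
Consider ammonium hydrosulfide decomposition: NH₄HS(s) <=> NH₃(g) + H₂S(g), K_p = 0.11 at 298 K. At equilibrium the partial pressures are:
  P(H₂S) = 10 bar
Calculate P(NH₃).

P(NH₃) = 0.011 bar

(NH₄HS is a pure solid — omitted from K_p.)
At equilibrium, K_p = P(NH₃)·P(H₂S) = 0.11.
(P(NH₃))·(10) = 0.11
P(NH₃) = 0.0110 = 0.011 bar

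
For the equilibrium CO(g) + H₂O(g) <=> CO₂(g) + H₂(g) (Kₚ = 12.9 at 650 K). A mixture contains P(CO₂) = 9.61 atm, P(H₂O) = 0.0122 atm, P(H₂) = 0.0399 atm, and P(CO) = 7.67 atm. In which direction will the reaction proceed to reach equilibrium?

Qₚ = P(CO₂)·P(H₂) / (P(CO)·P(H₂O)) = (9.61)·(0.0399) / ((7.67)·(0.0122)) = 4.10
Qₚ = 4.10 < Kₚ = 12.9, so the forward reaction proceeds.

to the right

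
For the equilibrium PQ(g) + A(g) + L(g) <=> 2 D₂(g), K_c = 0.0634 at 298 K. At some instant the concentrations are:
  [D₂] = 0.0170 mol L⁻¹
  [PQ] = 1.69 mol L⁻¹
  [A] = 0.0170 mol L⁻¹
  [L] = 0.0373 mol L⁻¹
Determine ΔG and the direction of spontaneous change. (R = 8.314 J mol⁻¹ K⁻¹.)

ΔG = 3.59 kJ/mol; the forward reaction is non-spontaneous

Q_c = [D₂]² / ([PQ]·[A]·[L]) = (0.0170)² / ((1.69)·(0.0170)·(0.0373)) = 0.270
ΔG = RT ln(Q_c/K_c) = (8.314 J mol⁻¹ K⁻¹)(298 K) × ln(0.270/0.0634)
   = (2.478 kJ/mol)(1.449) = 3.59 kJ/mol
ΔG > 0, so the forward reaction is non-spontaneous (proceeds in reverse).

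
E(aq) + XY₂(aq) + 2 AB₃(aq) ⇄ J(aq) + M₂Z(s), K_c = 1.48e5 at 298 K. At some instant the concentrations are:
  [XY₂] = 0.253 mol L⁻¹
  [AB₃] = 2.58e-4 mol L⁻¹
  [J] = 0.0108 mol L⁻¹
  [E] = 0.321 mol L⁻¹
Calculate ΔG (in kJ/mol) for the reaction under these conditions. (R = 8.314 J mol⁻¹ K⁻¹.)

ΔG = 6.45 kJ/mol

(M₂Z is a pure solid — omitted from Q_c.)
Q_c = [J] / ([E]·[XY₂]·[AB₃]²) = (0.0108) / ((0.321)·(0.253)·(2.58e-4)²) = 2.00e6
ΔG = RT ln(Q_c/K_c) = (8.314 J mol⁻¹ K⁻¹)(298 K) × ln(2.00e6/1.48e5)
   = (2.478 kJ/mol)(2.604) = 6.45 kJ/mol
ΔG > 0, so the forward reaction is non-spontaneous (proceeds in reverse).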